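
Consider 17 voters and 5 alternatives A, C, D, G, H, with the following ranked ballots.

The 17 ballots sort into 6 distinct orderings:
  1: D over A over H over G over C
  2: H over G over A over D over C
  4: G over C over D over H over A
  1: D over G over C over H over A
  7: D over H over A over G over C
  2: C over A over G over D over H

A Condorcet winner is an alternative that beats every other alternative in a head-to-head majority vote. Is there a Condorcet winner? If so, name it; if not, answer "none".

Check each pair by majority over 17 ballots:
A vs C: A, 10–7.
A vs D: A preferred on 2+2 = 4 ballots; D wins 13–4.
A–G: A 10–7.
A vs H: 3 to 14, H.
C vs D: 4+2 = 6 for C, 11 for D — D by 11–6.
C–G: G 15–2.
C vs H: H, 10–7.
D vs G: D preferred on 1+1+7 = 9 ballots; D wins 9–8.
D vs H: D wins 15–2.
G vs H: H wins 10–7.
D defeats every rival head-to-head and is the Condorcet winner.

D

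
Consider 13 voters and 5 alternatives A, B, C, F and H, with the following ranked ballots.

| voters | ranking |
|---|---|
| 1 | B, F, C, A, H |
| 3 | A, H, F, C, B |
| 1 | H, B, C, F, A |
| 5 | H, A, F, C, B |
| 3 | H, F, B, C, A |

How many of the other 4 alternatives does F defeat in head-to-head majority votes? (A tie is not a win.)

2

F against each rival (13 voters):
F vs A: A wins 8–5.
F vs B: F wins 11–2.
F vs C: F, 12–1.
F vs H: F preferred on 1 ballot; H wins 12–1.
F beats B, C; loses to A, H — 2 pairwise wins.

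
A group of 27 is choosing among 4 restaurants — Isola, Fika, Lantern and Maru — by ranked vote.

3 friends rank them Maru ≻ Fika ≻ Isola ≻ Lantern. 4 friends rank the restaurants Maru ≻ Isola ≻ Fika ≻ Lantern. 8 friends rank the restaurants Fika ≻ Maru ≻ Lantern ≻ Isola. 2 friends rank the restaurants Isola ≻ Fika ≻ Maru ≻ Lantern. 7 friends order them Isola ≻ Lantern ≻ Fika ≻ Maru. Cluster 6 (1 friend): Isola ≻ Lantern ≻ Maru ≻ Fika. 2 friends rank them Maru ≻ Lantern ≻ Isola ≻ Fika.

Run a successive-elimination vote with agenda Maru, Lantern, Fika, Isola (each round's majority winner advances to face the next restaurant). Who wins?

Round 1: Maru vs Lantern — 19–8, Maru advances.
Round 2: Maru vs Fika — 10–17, Fika advances.
Round 3: Fika vs Isola — 11–16, Isola advances.
The agenda winner is Isola.

Isola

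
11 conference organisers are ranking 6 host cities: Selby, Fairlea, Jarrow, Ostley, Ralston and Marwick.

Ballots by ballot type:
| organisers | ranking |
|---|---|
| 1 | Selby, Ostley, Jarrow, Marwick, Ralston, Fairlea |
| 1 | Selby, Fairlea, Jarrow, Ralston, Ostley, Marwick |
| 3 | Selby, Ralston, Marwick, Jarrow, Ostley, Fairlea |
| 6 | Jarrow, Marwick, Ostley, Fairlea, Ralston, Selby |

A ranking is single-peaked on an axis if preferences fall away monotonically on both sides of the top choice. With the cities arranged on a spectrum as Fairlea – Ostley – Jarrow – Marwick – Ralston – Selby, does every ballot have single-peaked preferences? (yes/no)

Axis positions: Fairlea=1, Ostley=2, Jarrow=3, Marwick=4, Ralston=5, Selby=6.
Ballot type 1: ranking walks positions 6-2-3-4-5-1; Ostley is ranked above Ralston even though Ralston lies between Ostley and the peak Selby on the axis — preferences dip and rise again. Not single-peaked.
Ballot type 2: ranking walks positions 6-1-3-5-2-4; Fairlea is ranked above Ralston even though Ralston lies between Fairlea and the peak Selby on the axis — preferences dip and rise again. Not single-peaked.
Ballot type 3 (peak Selby at position 6): ranking walks positions 6-5-4-3-2-1, expanding outward from the peak — single-peaked.
Ballot type 4 (peak Jarrow at position 3): ranking walks positions 3-4-2-1-5-6, expanding outward from the peak — single-peaked.
Ballot type 1 violates single-peakedness, so the profile is not single-peaked on this axis.

no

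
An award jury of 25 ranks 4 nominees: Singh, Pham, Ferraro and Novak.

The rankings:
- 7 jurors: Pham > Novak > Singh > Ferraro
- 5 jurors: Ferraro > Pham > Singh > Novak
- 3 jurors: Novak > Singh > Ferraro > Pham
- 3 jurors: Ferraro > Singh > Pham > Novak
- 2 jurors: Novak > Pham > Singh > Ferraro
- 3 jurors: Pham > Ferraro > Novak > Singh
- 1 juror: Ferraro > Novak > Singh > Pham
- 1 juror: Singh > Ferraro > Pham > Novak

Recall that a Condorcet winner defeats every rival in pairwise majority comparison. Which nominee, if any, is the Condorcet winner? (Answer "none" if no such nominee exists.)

none

Pairwise majorities:
Singh vs Pham: 8 to 17, Pham.
Singh vs Ferraro: 13 to 12, Singh.
Singh vs Novak: 5+3+1 = 9 for Singh, 16 for Novak — Novak by 16–9.
Pham vs Ferraro: Pham preferred on 7+2+3 = 12 ballots; Ferraro wins 13–12.
Pham vs Novak: 7+5+3+3+1 = 19 for Pham, 6 for Novak — Pham by 19–6.
Ferraro vs Novak: Ferraro is ranked higher on 5+3+3+1+1 = 13 ballots, Novak on 12. Ferraro wins 13–12.
Each nominee drops at least one matchup (Singh loses to Pham; Pham loses to Ferraro; Ferraro loses to Singh; Novak loses to Pham); the cycle Singh → Ferraro → Pham → Singh rules out a Condorcet winner.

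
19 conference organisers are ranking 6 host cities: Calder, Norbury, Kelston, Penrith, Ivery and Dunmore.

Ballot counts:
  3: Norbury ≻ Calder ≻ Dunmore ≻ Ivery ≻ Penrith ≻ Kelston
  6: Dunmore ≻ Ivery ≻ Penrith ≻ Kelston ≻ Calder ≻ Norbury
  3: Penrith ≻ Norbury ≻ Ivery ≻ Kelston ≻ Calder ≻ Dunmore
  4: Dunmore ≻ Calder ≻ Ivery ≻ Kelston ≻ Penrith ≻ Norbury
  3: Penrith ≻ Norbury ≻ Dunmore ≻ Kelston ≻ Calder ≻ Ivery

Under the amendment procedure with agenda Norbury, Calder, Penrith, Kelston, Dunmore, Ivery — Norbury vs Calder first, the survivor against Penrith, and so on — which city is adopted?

Dunmore

Round 1: Norbury vs Calder — 9–10, Calder advances.
Round 2: Calder vs Penrith — 7–12, Penrith advances.
Round 3: Penrith vs Kelston — 15–4, Penrith advances.
Round 4: Penrith vs Dunmore — 6–13, Dunmore advances.
Round 5: Dunmore vs Ivery — 16–3, Dunmore advances.
Dunmore survives the agenda.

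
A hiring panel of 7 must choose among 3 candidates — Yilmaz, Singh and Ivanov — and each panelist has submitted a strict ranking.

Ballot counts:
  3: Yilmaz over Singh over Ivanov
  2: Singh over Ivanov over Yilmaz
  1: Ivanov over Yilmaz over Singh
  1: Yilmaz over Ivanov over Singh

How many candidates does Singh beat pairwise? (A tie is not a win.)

1

Singh against each rival (7 committee members):
Singh vs Yilmaz: Singh is ranked higher on 2 ballots, Yilmaz on 5. Yilmaz wins 5–2.
Singh–Ivanov: Singh 5–2.
Singh beats Ivanov; loses to Yilmaz — 1 pairwise win.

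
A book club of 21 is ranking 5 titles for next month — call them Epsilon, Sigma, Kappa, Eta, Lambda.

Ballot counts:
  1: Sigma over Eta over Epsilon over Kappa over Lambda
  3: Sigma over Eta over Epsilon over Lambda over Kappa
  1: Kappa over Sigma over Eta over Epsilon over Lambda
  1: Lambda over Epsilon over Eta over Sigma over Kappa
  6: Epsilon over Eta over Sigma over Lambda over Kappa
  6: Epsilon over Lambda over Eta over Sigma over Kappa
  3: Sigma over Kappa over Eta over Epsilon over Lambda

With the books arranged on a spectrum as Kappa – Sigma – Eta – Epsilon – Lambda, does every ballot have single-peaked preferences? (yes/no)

Axis positions: Kappa=1, Sigma=2, Eta=3, Epsilon=4, Lambda=5.
Faction 1 (peak Sigma at position 2): ranking walks positions 2-3-4-1-5, expanding outward from the peak — single-peaked.
Faction 2 (peak Sigma at position 2): ranking walks positions 2-3-4-5-1, expanding outward from the peak — single-peaked.
Faction 3 (peak Kappa at position 1): ranking walks positions 1-2-3-4-5, expanding outward from the peak — single-peaked.
Faction 4 (peak Lambda at position 5): ranking walks positions 5-4-3-2-1, expanding outward from the peak — single-peaked.
Faction 5 (peak Epsilon at position 4): ranking walks positions 4-3-2-5-1, expanding outward from the peak — single-peaked.
Faction 6 (peak Epsilon at position 4): ranking walks positions 4-5-3-2-1, expanding outward from the peak — single-peaked.
Faction 7 (peak Sigma at position 2): ranking walks positions 2-1-3-4-5, expanding outward from the peak — single-peaked.
Every ranking is single-peaked on this axis.

yes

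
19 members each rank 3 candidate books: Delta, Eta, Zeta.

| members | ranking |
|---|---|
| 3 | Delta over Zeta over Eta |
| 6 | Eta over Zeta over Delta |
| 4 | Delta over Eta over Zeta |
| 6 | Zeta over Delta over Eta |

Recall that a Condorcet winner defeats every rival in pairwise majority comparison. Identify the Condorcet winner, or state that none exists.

Pairwise majorities:
Delta vs Eta: Delta is ranked higher on 3+4+6 = 13 ballots, Eta on 6. Delta wins 13–6.
Delta vs Zeta: Delta is ranked higher on 3+4 = 7 ballots, Zeta on 12. Zeta wins 12–7.
Eta vs Zeta: Eta is ranked higher on 6+4 = 10 ballots, Zeta on 9. Eta wins 10–9.
No book is unbeaten: Delta loses to Zeta; Eta loses to Delta; Zeta loses to Eta. In particular Delta → Eta → Zeta → Delta is a majority cycle — no Condorcet winner exists.

none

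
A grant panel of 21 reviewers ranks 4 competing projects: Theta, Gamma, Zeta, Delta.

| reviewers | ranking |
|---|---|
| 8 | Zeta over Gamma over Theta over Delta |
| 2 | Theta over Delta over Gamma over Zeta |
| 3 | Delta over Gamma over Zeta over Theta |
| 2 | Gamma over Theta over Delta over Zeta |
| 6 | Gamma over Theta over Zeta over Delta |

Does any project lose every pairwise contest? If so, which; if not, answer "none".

Delta

Head-to-head results (21 reviewers):
Theta vs Gamma: Gamma, 19–2.
Theta vs Zeta: Zeta, 11–10.
Theta vs Delta: Theta wins 18–3.
Gamma vs Zeta: 13 to 8, Gamma.
Gamma–Delta: Gamma 16–5.
Zeta vs Delta: Zeta preferred on 8+6 = 14 ballots; Zeta wins 14–7.
Delta is beaten in every head-to-head and is the Condorcet loser.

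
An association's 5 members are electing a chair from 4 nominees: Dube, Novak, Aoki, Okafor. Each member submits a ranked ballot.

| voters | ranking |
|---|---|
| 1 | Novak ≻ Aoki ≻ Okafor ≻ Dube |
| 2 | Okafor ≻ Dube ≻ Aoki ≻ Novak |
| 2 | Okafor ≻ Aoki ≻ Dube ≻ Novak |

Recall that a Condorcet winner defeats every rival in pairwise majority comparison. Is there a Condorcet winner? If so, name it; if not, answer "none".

Head-to-head results (5 voters):
Dube vs Novak: Dube is ranked higher on 2+2 = 4 ballots, Novak on 1. Dube wins 4–1.
Dube vs Aoki: Dube preferred on 2 ballots; Aoki wins 3–2.
Dube vs Okafor: Dube preferred on 0 ballots; Okafor wins 5–0.
Novak vs Aoki: 1 to 4, Aoki.
Novak vs Okafor: Novak preferred on 1 ballot; Okafor wins 4–1.
Aoki vs Okafor: Aoki preferred on 1 ballot; Okafor wins 4–1.
Only Okafor has no losses; Okafor is the Condorcet winner.

Okafor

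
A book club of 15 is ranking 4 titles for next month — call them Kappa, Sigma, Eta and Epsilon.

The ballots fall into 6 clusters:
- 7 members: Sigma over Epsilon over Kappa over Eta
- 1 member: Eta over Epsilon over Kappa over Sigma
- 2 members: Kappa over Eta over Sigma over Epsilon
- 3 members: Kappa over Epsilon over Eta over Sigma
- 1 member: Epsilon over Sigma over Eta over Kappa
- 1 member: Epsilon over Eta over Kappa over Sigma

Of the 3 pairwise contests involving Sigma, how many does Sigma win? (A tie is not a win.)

Sigma against each rival (15 members):
Sigma vs Kappa: 8 to 7, Sigma.
Sigma–Eta: Sigma 8–7.
Sigma vs Epsilon: 7+2 = 9 for Sigma, 6 for Epsilon — Sigma by 9–6.
Sigma beats Kappa, Eta, Epsilon — 3 pairwise wins.

3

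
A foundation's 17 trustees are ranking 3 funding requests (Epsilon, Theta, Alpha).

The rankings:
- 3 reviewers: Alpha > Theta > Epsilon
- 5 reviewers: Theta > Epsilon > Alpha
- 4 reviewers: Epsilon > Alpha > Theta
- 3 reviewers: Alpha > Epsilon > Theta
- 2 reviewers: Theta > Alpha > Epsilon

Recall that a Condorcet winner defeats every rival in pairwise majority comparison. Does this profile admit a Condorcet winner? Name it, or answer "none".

none

Check each pair by majority over 17 ballots:
Epsilon vs Theta: Theta, 10–7.
Epsilon–Alpha: Epsilon 9–8.
Theta–Alpha: Alpha 10–7.
No project is unbeaten: Epsilon loses to Theta; Theta loses to Alpha; Alpha loses to Epsilon. In particular Epsilon beats Alpha beats Theta beats Epsilon is a majority cycle — no Condorcet winner exists.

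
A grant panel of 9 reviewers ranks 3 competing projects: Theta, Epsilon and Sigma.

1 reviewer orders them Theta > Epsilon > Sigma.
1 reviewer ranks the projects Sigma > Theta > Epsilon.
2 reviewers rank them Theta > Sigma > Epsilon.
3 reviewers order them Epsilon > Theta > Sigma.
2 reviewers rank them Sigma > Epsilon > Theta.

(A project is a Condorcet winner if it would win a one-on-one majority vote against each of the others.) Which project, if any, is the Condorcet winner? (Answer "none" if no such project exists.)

none

Check each pair by majority over 9 ballots:
Theta–Epsilon: Epsilon 5–4.
Theta vs Sigma: Theta, 6–3.
Epsilon vs Sigma: Epsilon preferred on 1+3 = 4 ballots; Sigma wins 5–4.
No project is unbeaten: Theta loses to Epsilon; Epsilon loses to Sigma; Sigma loses to Theta. In particular Theta → Sigma → Epsilon → Theta is a majority cycle — no Condorcet winner exists.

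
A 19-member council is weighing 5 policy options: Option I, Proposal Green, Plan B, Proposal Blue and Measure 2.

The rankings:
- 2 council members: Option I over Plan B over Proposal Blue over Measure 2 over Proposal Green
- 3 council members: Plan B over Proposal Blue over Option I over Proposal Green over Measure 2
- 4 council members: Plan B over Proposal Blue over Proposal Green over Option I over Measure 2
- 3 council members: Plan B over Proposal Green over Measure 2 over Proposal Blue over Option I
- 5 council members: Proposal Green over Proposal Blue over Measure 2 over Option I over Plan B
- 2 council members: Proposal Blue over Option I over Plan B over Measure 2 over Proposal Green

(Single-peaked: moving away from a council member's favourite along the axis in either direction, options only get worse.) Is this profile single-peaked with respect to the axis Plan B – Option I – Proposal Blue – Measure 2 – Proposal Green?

no

Axis positions: Plan B=1, Option I=2, Proposal Blue=3, Measure 2=4, Proposal Green=5.
Ballot type 1 (peak Option I at position 2): ranking walks positions 2-1-3-4-5, expanding outward from the peak — single-peaked.
Ballot type 2: ranking walks positions 1-3-2-5-4; Proposal Blue is ranked above Option I even though Option I lies between Proposal Blue and the peak Plan B on the axis — preferences dip and rise again. Not single-peaked.
Ballot type 3: ranking walks positions 1-3-5-2-4; Proposal Blue is ranked above Option I even though Option I lies between Proposal Blue and the peak Plan B on the axis — preferences dip and rise again. Not single-peaked.
Ballot type 4: ranking walks positions 1-5-4-3-2; Proposal Green is ranked above Option I even though Option I lies between Proposal Green and the peak Plan B on the axis — preferences dip and rise again. Not single-peaked.
Ballot type 5: ranking walks positions 5-3-4-2-1; Proposal Blue is ranked above Measure 2 even though Measure 2 lies between Proposal Blue and the peak Proposal Green on the axis — preferences dip and rise again. Not single-peaked.
Ballot type 6 (peak Proposal Blue at position 3): ranking walks positions 3-2-1-4-5, expanding outward from the peak — single-peaked.
Ballot type 2 violates single-peakedness, so the profile is not single-peaked on this axis.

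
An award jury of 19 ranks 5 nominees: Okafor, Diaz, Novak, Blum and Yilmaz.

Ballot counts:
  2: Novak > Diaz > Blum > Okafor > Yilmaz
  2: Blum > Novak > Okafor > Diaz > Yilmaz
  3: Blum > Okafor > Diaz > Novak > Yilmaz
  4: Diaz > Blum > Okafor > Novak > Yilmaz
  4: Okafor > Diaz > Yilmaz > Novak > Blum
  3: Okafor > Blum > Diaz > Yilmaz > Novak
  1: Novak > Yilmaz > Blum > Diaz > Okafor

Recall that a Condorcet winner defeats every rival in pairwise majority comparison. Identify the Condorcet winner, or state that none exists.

none

Pairwise majorities:
Okafor vs Diaz: Okafor wins 12–7.
Okafor vs Novak: Okafor, 14–5.
Okafor–Blum: Blum 12–7.
Okafor vs Yilmaz: 2+2+3+4+4+3 = 18 for Okafor, 1 for Yilmaz — Okafor by 18–1.
Diaz vs Novak: Diaz is ranked higher on 3+4+4+3 = 14 ballots, Novak on 5. Diaz wins 14–5.
Diaz–Blum: Diaz 10–9.
Diaz vs Yilmaz: 2+2+3+4+4+3 = 18 for Diaz, 1 for Yilmaz — Diaz by 18–1.
Novak–Blum: Blum 12–7.
Novak vs Yilmaz: Novak, 12–7.
Blum vs Yilmaz: Blum preferred on 2+2+3+4+3 = 14 ballots; Blum wins 14–5.
No nominee is unbeaten: Okafor loses to Blum; Diaz loses to Okafor; Novak loses to Okafor; Blum loses to Diaz; Yilmaz loses to Okafor. In particular Okafor > Diaz > Blum > Okafor is a majority cycle — no Condorcet winner exists.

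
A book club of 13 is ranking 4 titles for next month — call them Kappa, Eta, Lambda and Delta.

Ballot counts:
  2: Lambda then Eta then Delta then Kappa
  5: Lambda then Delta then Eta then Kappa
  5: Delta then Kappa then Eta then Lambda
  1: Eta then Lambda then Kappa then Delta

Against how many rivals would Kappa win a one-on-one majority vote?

0

Kappa against each rival (13 members):
Kappa vs Eta: 5 to 8, Eta.
Kappa–Lambda: Lambda 8–5.
Kappa vs Delta: Delta wins 12–1.
Kappa beats no one; loses to Eta, Lambda, Delta — 0 pairwise wins.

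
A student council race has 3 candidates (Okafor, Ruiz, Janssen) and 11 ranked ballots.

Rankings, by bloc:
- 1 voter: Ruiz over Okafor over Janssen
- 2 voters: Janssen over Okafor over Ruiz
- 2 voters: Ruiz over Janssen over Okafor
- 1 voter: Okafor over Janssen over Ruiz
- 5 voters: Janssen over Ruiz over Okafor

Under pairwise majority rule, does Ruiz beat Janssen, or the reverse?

Janssen

Ballots ranking Ruiz above Janssen: 1 + 2 = 3.
Ballots ranking Janssen above Ruiz: 11 − 3 = 8.
Janssen wins the head-to-head 8–3.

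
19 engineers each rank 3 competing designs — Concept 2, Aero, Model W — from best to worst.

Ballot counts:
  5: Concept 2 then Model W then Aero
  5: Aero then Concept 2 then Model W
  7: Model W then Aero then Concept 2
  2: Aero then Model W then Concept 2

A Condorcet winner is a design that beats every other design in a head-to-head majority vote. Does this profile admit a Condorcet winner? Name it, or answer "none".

none

Pairwise majorities:
Concept 2 vs Aero: 5 for Concept 2, 14 for Aero — Aero by 14–5.
Concept 2 vs Model W: Concept 2 preferred on 5+5 = 10 ballots; Concept 2 wins 10–9.
Aero vs Model W: Aero preferred on 5+2 = 7 ballots; Model W wins 12–7.
No design is unbeaten: Concept 2 loses to Aero; Aero loses to Model W; Model W loses to Concept 2. In particular Concept 2 beats Model W beats Aero beats Concept 2 is a majority cycle — no Condorcet winner exists.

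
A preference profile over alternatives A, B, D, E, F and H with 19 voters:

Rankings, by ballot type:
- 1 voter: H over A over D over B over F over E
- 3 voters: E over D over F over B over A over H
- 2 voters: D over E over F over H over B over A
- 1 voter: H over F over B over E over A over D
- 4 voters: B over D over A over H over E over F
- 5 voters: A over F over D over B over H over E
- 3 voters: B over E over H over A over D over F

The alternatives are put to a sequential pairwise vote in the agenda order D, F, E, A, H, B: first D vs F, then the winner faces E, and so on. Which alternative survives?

Round 1: D vs F — 13–6, D advances.
Round 2: D vs E — 12–7, D advances.
Round 3: D vs A — 9–10, A advances.
Round 4: A vs H — 12–7, A advances.
Round 5: A vs B — 6–13, B advances.
The agenda winner is B.

B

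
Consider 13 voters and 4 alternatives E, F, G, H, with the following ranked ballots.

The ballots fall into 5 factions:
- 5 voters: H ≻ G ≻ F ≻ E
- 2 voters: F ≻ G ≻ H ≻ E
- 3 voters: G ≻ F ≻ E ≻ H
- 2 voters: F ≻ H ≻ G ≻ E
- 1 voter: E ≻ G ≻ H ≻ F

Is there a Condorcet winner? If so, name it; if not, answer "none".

none

Pairwise majorities:
E vs F: F wins 12–1.
E vs G: E is ranked higher on 1 ballot, G on 12. G wins 12–1.
E vs H: E is ranked higher on 3+1 = 4 ballots, H on 9. H wins 9–4.
F vs G: G wins 9–4.
F vs H: 2+3+2 = 7 for F, 6 for H — F by 7–6.
G vs H: 6 to 7, H.
Each alternative drops at least one matchup (E loses to F; F loses to G; G loses to H; H loses to F); the cycle F beats H beats G beats F rules out a Condorcet winner.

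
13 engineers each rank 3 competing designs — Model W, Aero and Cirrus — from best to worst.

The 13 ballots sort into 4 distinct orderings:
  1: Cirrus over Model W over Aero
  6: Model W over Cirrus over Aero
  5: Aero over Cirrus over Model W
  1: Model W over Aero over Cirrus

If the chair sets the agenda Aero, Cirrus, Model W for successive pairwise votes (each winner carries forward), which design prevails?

Model W

Round 1: Aero vs Cirrus — 6–7, Cirrus advances.
Round 2: Cirrus vs Model W — 6–7, Model W advances.
The agenda winner is Model W.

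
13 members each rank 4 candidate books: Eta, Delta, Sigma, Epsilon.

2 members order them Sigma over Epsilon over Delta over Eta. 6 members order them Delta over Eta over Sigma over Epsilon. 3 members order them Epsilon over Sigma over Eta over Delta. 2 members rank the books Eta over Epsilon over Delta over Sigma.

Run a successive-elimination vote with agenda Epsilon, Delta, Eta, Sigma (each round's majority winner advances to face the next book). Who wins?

Eta

Round 1: Epsilon vs Delta — 7–6, Epsilon advances.
Round 2: Epsilon vs Eta — 5–8, Eta advances.
Round 3: Eta vs Sigma — 8–5, Eta advances.
Eta survives the agenda.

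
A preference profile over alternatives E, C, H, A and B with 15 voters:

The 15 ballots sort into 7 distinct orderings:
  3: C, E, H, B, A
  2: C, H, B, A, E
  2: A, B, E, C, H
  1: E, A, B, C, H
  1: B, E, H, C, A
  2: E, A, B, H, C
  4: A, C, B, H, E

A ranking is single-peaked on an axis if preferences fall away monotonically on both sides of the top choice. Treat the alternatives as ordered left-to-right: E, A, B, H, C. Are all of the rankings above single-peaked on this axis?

Axis positions: E=1, A=2, B=3, H=4, C=5.
Bloc 1: ranking walks positions 5-1-4-3-2; E is ranked above H even though H lies between E and the peak C on the axis — preferences dip and rise again. Not single-peaked.
Bloc 2 (peak C at position 5): ranking walks positions 5-4-3-2-1, expanding outward from the peak — single-peaked.
Bloc 3: ranking walks positions 2-3-1-5-4; C is ranked above H even though H lies between C and the peak A on the axis — preferences dip and rise again. Not single-peaked.
Bloc 4: ranking walks positions 1-2-3-5-4; C is ranked above H even though H lies between C and the peak E on the axis — preferences dip and rise again. Not single-peaked.
Bloc 5: ranking walks positions 3-1-4-5-2; E is ranked above A even though A lies between E and the peak B on the axis — preferences dip and rise again. Not single-peaked.
Bloc 6 (peak E at position 1): ranking walks positions 1-2-3-4-5, expanding outward from the peak — single-peaked.
Bloc 7: ranking walks positions 2-5-3-4-1; C is ranked above B even though B lies between C and the peak A on the axis — preferences dip and rise again. Not single-peaked.
Bloc 1 violates single-peakedness, so the profile is not single-peaked on this axis.

no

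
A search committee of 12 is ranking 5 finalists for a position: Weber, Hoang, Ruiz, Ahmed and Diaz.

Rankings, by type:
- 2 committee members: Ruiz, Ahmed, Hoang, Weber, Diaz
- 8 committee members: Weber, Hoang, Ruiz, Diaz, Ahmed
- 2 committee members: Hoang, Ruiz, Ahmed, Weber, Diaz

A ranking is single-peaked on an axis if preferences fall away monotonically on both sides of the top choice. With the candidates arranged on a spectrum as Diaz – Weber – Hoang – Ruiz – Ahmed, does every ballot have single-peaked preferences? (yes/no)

Axis positions: Diaz=1, Weber=2, Hoang=3, Ruiz=4, Ahmed=5.
Type 1 (peak Ruiz at position 4): ranking walks positions 4-5-3-2-1, expanding outward from the peak — single-peaked.
Type 2 (peak Weber at position 2): ranking walks positions 2-3-4-1-5, expanding outward from the peak — single-peaked.
Type 3 (peak Hoang at position 3): ranking walks positions 3-4-5-2-1, expanding outward from the peak — single-peaked.
Every ranking is single-peaked on this axis.

yes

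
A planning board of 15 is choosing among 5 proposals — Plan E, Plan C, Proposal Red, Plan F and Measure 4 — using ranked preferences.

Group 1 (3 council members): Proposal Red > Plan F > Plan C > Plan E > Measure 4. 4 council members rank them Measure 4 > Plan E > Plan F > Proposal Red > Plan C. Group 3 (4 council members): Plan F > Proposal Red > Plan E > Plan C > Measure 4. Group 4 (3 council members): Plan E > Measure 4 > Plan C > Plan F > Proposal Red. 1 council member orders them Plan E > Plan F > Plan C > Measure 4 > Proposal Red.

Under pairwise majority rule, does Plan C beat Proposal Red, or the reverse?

Ballots ranking Plan C above Proposal Red: 3 + 1 = 4.
Ballots ranking Proposal Red above Plan C: 15 − 4 = 11.
Proposal Red wins the head-to-head 11–4.

Proposal Red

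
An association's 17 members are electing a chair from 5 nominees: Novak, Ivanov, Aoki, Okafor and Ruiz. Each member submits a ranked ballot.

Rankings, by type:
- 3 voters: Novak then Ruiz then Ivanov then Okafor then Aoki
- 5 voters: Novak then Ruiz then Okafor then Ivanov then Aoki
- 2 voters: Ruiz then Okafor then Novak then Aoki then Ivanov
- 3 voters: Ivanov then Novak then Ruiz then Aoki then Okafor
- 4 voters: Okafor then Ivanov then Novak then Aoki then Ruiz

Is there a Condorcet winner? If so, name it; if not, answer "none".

Novak

Check each pair by majority over 17 ballots:
Novak vs Ivanov: Novak preferred on 3+5+2 = 10 ballots; Novak wins 10–7.
Novak–Aoki: Novak 17–0.
Novak vs Okafor: Novak wins 11–6.
Novak vs Ruiz: 15 to 2, Novak.
Ivanov vs Aoki: Ivanov preferred on 3+5+3+4 = 15 ballots; Ivanov wins 15–2.
Ivanov vs Okafor: 6 to 11, Okafor.
Ivanov vs Ruiz: Ivanov is ranked higher on 3+4 = 7 ballots, Ruiz on 10. Ruiz wins 10–7.
Aoki vs Okafor: Aoki is ranked higher on 3 ballots, Okafor on 14. Okafor wins 14–3.
Aoki vs Ruiz: Ruiz, 13–4.
Okafor–Ruiz: Ruiz 13–4.
Only Novak has no losses; Novak is the Condorcet winner.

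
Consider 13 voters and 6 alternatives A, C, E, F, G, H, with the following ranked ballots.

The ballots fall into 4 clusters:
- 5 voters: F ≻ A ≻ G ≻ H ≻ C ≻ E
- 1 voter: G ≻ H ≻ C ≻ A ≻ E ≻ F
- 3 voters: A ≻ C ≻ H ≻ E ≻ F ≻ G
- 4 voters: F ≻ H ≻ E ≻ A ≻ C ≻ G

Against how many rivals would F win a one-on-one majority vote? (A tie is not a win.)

5

F against each rival (13 voters):
F vs A: 9 to 4, F.
F–C: F 9–4.
F vs E: F wins 9–4.
F vs G: F, 12–1.
F vs H: 5+4 = 9 for F, 4 for H — F by 9–4.
F beats A, C, E, G, H — 5 pairwise wins.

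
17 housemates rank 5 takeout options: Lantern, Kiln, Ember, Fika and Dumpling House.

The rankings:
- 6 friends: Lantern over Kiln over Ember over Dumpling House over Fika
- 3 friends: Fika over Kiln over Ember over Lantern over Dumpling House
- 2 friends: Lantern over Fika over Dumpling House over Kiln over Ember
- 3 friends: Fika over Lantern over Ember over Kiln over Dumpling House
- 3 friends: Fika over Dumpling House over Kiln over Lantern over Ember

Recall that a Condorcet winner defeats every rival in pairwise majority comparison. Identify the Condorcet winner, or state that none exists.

Fika

Pairwise majorities:
Lantern vs Kiln: 6+2+3 = 11 for Lantern, 6 for Kiln — Lantern by 11–6.
Lantern vs Ember: 14 to 3, Lantern.
Lantern vs Fika: 8 to 9, Fika.
Lantern vs Dumpling House: 14 to 3, Lantern.
Kiln vs Ember: 14 to 3, Kiln.
Kiln vs Fika: 6 to 11, Fika.
Kiln vs Dumpling House: Kiln is ranked higher on 6+3+3 = 12 ballots, Dumpling House on 5. Kiln wins 12–5.
Ember vs Fika: Ember preferred on 6 ballots; Fika wins 11–6.
Ember vs Dumpling House: Ember is ranked higher on 6+3+3 = 12 ballots, Dumpling House on 5. Ember wins 12–5.
Fika vs Dumpling House: Fika preferred on 3+2+3+3 = 11 ballots; Fika wins 11–6.
Only Fika has no losses; Fika is the Condorcet winner.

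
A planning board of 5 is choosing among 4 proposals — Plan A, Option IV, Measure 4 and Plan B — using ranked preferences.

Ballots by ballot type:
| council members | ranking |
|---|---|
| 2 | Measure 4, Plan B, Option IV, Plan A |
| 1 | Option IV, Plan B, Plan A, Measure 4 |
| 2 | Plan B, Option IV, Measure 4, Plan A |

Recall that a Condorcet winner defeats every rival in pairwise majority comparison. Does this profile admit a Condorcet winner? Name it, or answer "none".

Head-to-head results (5 council members):
Plan A–Option IV: Option IV 5–0.
Plan A–Measure 4: Measure 4 4–1.
Plan A–Plan B: Plan B 5–0.
Option IV–Measure 4: Option IV 3–2.
Option IV vs Plan B: Plan B wins 4–1.
Measure 4 vs Plan B: Plan B wins 3–2.
Only Plan B has no losses; Plan B is the Condorcet winner.

Plan B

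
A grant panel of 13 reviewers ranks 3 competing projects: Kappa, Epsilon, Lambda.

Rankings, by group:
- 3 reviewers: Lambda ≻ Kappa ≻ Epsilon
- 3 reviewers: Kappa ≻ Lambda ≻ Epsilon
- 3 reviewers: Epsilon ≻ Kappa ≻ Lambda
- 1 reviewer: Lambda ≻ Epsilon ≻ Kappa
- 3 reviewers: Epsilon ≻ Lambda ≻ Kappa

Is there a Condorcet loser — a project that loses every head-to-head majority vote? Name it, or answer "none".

Kappa

Head-to-head results (13 reviewers):
Kappa–Epsilon: Epsilon 7–6.
Kappa vs Lambda: Kappa is ranked higher on 3+3 = 6 ballots, Lambda on 7. Lambda wins 7–6.
Epsilon vs Lambda: Lambda, 7–6.
Only Kappa has no wins; Kappa is the Condorcet loser.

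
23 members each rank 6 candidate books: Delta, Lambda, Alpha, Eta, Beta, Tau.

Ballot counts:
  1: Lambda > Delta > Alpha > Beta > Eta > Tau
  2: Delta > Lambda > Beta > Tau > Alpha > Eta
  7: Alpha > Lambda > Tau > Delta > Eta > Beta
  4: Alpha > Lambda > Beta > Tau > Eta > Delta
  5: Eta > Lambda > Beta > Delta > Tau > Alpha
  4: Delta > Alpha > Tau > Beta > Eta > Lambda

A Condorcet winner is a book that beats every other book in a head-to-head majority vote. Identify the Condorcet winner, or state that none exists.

none

Check each pair by majority over 23 ballots:
Delta vs Lambda: 2+4 = 6 for Delta, 17 for Lambda — Lambda by 17–6.
Delta vs Alpha: Delta is ranked higher on 1+2+5+4 = 12 ballots, Alpha on 11. Delta wins 12–11.
Delta vs Eta: 1+2+7+4 = 14 for Delta, 9 for Eta — Delta by 14–9.
Delta vs Beta: Delta is ranked higher on 1+2+7+4 = 14 ballots, Beta on 9. Delta wins 14–9.
Delta vs Tau: 12 to 11, Delta.
Lambda vs Alpha: 8 to 15, Alpha.
Lambda vs Eta: Lambda preferred on 1+2+7+4 = 14 ballots; Lambda wins 14–9.
Lambda vs Beta: 19 to 4, Lambda.
Lambda vs Tau: Lambda preferred on 1+2+7+4+5 = 19 ballots; Lambda wins 19–4.
Alpha vs Eta: 18 to 5, Alpha.
Alpha vs Beta: Alpha is ranked higher on 1+7+4+4 = 16 ballots, Beta on 7. Alpha wins 16–7.
Alpha vs Tau: Alpha preferred on 1+7+4+4 = 16 ballots; Alpha wins 16–7.
Eta vs Beta: Eta is ranked higher on 7+5 = 12 ballots, Beta on 11. Eta wins 12–11.
Eta vs Tau: 6 to 17, Tau.
Beta vs Tau: 12 to 11, Beta.
Each book drops at least one matchup (Delta loses to Lambda; Lambda loses to Alpha; Alpha loses to Delta; Eta loses to Delta; Beta loses to Delta; Tau loses to Delta); the cycle Delta > Alpha > Lambda > Delta rules out a Condorcet winner.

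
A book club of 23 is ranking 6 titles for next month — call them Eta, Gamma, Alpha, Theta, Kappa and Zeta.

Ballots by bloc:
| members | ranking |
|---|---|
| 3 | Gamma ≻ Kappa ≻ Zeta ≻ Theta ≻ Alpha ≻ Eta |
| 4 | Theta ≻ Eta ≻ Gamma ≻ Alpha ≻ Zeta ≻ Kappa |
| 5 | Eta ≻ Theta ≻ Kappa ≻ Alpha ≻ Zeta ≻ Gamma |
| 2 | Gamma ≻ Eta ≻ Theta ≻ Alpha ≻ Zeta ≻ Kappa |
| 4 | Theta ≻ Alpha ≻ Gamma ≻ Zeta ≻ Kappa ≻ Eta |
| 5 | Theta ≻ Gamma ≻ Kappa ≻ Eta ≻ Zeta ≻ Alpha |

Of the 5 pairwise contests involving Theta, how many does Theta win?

5

Theta against each rival (23 members):
Theta vs Eta: Theta is ranked higher on 3+4+4+5 = 16 ballots, Eta on 7. Theta wins 16–7.
Theta vs Gamma: 4+5+4+5 = 18 for Theta, 5 for Gamma — Theta by 18–5.
Theta–Alpha: Theta 23–0.
Theta–Kappa: Theta 20–3.
Theta vs Zeta: Theta preferred on 4+5+2+4+5 = 20 ballots; Theta wins 20–3.
Theta beats Eta, Gamma, Alpha, Kappa, Zeta — 5 pairwise wins.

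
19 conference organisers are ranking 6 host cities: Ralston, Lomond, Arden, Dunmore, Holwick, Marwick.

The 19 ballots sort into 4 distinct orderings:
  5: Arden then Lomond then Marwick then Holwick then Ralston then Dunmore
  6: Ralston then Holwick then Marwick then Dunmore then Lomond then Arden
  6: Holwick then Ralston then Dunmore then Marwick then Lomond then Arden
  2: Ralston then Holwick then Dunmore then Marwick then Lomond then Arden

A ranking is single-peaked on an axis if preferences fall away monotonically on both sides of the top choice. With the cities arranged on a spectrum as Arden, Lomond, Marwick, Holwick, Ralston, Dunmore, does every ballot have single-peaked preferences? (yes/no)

yes

Axis positions: Arden=1, Lomond=2, Marwick=3, Holwick=4, Ralston=5, Dunmore=6.
Group 1 (peak Arden at position 1): ranking walks positions 1-2-3-4-5-6, expanding outward from the peak — single-peaked.
Group 2 (peak Ralston at position 5): ranking walks positions 5-4-3-6-2-1, expanding outward from the peak — single-peaked.
Group 3 (peak Holwick at position 4): ranking walks positions 4-5-6-3-2-1, expanding outward from the peak — single-peaked.
Group 4 (peak Ralston at position 5): ranking walks positions 5-4-6-3-2-1, expanding outward from the peak — single-peaked.
Every ranking is single-peaked on this axis.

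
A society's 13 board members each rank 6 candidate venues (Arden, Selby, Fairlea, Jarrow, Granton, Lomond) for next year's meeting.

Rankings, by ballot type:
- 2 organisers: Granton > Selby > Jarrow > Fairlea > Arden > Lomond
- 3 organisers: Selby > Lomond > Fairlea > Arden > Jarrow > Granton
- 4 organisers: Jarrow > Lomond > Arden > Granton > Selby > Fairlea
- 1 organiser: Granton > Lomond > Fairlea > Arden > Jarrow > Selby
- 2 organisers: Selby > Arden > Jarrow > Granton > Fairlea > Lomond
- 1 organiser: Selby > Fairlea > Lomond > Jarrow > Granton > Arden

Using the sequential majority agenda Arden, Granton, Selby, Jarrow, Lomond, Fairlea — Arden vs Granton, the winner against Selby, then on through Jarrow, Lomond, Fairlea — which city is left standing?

Round 1: Arden vs Granton — 9–4, Arden advances.
Round 2: Arden vs Selby — 5–8, Selby advances.
Round 3: Selby vs Jarrow — 8–5, Selby advances.
Round 4: Selby vs Lomond — 8–5, Selby advances.
Round 5: Selby vs Fairlea — 12–1, Selby advances.
Selby survives the agenda.

Selby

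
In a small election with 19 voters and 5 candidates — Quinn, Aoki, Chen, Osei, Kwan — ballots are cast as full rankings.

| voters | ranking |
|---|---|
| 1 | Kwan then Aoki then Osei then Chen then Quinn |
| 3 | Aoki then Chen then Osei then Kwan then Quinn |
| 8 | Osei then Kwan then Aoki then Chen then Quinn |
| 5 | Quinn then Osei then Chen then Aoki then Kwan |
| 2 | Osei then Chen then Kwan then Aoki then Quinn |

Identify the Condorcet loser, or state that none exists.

Pairwise majorities:
Quinn–Aoki: Aoki 14–5.
Quinn–Chen: Chen 14–5.
Quinn vs Osei: Osei, 14–5.
Quinn–Kwan: Kwan 14–5.
Aoki vs Chen: Aoki, 12–7.
Aoki vs Osei: 4 to 15, Osei.
Aoki vs Kwan: Aoki preferred on 3+5 = 8 ballots; Kwan wins 11–8.
Chen vs Osei: Osei, 16–3.
Chen vs Kwan: Chen is ranked higher on 3+5+2 = 10 ballots, Kwan on 9. Chen wins 10–9.
Osei vs Kwan: Osei wins 18–1.
Only Quinn has no wins; Quinn is the Condorcet loser.

Quinn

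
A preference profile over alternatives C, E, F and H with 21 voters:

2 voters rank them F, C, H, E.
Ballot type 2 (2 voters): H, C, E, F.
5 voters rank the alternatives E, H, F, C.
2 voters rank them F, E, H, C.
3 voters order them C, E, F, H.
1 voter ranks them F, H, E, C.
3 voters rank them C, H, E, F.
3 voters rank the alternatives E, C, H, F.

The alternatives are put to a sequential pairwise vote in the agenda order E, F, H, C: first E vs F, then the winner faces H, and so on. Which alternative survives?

E

Round 1: E vs F — 16–5, E advances.
Round 2: E vs H — 13–8, E advances.
Round 3: E vs C — 11–10, E advances.
E survives the agenda.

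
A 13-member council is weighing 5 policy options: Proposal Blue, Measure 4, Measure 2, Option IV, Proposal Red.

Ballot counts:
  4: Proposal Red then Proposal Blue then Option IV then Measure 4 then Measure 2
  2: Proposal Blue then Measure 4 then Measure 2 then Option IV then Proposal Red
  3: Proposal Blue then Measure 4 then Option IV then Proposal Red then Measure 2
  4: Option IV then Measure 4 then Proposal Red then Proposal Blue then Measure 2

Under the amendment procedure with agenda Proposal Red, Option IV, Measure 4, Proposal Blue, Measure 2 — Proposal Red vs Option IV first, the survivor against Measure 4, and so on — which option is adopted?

Round 1: Proposal Red vs Option IV — 4–9, Option IV advances.
Round 2: Option IV vs Measure 4 — 8–5, Option IV advances.
Round 3: Option IV vs Proposal Blue — 4–9, Proposal Blue advances.
Round 4: Proposal Blue vs Measure 2 — 13–0, Proposal Blue advances.
The agenda winner is Proposal Blue.

Proposal Blue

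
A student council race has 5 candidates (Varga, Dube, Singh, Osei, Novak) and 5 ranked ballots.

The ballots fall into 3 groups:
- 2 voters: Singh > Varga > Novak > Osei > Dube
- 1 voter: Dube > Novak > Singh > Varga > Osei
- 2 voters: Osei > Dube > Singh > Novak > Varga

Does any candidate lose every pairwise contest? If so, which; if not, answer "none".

none

Pairwise majorities:
Varga vs Dube: Varga is ranked higher on 2 ballots, Dube on 3. Dube wins 3–2.
Varga vs Singh: Singh, 5–0.
Varga–Osei: Varga 3–2.
Varga vs Novak: 2 for Varga, 3 for Novak — Novak by 3–2.
Dube vs Singh: Dube is ranked higher on 1+2 = 3 ballots, Singh on 2. Dube wins 3–2.
Dube vs Osei: Dube is ranked higher on 1 ballot, Osei on 4. Osei wins 4–1.
Dube vs Novak: 1+2 = 3 for Dube, 2 for Novak — Dube by 3–2.
Singh vs Osei: 3 to 2, Singh.
Singh vs Novak: Singh, 4–1.
Osei vs Novak: 2 to 3, Novak.
Each candidate has at least one pairwise win (Varga beats Osei; Dube beats Varga; Singh beats Varga; Osei beats Dube; Novak beats Varga) — no Condorcet loser.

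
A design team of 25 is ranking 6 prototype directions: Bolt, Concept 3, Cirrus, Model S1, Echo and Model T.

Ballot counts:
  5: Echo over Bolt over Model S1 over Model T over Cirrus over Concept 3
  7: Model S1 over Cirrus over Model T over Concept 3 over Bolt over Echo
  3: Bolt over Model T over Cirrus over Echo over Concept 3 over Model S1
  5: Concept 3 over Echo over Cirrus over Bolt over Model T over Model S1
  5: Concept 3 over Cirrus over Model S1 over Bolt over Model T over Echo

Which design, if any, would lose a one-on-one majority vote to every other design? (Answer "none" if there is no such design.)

Pairwise majorities:
Bolt vs Concept 3: Bolt is ranked higher on 5+3 = 8 ballots, Concept 3 on 17. Concept 3 wins 17–8.
Bolt vs Cirrus: 8 to 17, Cirrus.
Bolt vs Model S1: Bolt, 13–12.
Bolt vs Echo: Bolt preferred on 7+3+5 = 15 ballots; Bolt wins 15–10.
Bolt vs Model T: 18 to 7, Bolt.
Concept 3 vs Cirrus: Concept 3 is ranked higher on 5+5 = 10 ballots, Cirrus on 15. Cirrus wins 15–10.
Concept 3 vs Model S1: Concept 3, 13–12.
Concept 3 vs Echo: Concept 3, 17–8.
Concept 3 vs Model T: Concept 3 is ranked higher on 5+5 = 10 ballots, Model T on 15. Model T wins 15–10.
Cirrus vs Model S1: 13 to 12, Cirrus.
Cirrus vs Echo: 15 to 10, Cirrus.
Cirrus vs Model T: Cirrus, 17–8.
Model S1 vs Echo: Model S1 is ranked higher on 7+5 = 12 ballots, Echo on 13. Echo wins 13–12.
Model S1 vs Model T: 17 to 8, Model S1.
Echo–Model T: Model T 15–10.
Every design wins at least one matchup (Bolt beats Model S1; Concept 3 beats Bolt; Cirrus beats Bolt; Model S1 beats Model T; Echo beats Model S1; Model T beats Concept 3), so there is no Condorcet loser.

none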